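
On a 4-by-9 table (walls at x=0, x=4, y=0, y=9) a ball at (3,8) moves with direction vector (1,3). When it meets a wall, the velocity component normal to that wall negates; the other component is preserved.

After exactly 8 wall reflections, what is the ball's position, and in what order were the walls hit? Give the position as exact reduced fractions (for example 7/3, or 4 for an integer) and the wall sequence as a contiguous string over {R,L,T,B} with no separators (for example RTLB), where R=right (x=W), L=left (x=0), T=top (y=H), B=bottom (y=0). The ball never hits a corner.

Final position: (2/3,9)
Wall sequence: TRBLTRBT

1. t=1/3 → T at (10/3,9); v=(1,-3)
2. t=2/3 → R at (4,7); v=(-1,-3)
3. t=7/3 → B at (5/3,0); v=(-1,3)
4. t=5/3 → L at (0,5); v=(1,3)
5. t=4/3 → T at (4/3,9); v=(1,-3)
6. t=8/3 → R at (4,1); v=(-1,-3)
7. t=1/3 → B at (11/3,0); v=(-1,3)
8. t=3 → T at (2/3,9); v=(-1,-3)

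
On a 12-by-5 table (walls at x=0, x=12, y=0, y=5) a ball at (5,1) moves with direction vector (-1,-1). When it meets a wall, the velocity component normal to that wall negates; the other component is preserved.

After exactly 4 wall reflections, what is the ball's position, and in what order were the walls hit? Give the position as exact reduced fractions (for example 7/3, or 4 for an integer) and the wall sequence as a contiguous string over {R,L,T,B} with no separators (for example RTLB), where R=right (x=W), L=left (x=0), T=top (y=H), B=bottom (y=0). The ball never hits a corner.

1. t=1 → B at (4,0); v=(-1,1)
2. t=4 → L at (0,4); v=(1,1)
3. t=1 → T at (1,5); v=(1,-1)
4. t=5 → B at (6,0); v=(1,1)

Final position: (6,0)
Wall sequence: BLTB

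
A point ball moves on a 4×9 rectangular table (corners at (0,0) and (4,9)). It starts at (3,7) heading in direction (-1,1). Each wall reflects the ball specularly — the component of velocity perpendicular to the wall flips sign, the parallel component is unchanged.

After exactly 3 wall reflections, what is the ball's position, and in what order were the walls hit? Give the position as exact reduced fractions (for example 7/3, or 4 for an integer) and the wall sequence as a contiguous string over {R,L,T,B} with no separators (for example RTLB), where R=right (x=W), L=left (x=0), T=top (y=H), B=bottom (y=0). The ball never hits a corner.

Final position: (4,4)
Wall sequence: TLR

1. t=2 → T at (1,9); v=(-1,-1)
2. t=1 → L at (0,8); v=(1,-1)
3. t=4 → R at (4,4); v=(-1,-1)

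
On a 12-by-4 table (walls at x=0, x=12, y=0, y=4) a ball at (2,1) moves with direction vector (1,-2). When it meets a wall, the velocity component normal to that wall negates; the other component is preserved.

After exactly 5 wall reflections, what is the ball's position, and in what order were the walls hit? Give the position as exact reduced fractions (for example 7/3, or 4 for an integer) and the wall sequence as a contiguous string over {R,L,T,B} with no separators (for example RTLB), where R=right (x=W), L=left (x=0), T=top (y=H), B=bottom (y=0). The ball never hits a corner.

1. t=1/2 → B at (5/2,0); v=(1,2)
2. t=2 → T at (9/2,4); v=(1,-2)
3. t=2 → B at (13/2,0); v=(1,2)
4. t=2 → T at (17/2,4); v=(1,-2)
5. t=2 → B at (21/2,0); v=(1,2)

Final position: (21/2,0)
Wall sequence: BTBTB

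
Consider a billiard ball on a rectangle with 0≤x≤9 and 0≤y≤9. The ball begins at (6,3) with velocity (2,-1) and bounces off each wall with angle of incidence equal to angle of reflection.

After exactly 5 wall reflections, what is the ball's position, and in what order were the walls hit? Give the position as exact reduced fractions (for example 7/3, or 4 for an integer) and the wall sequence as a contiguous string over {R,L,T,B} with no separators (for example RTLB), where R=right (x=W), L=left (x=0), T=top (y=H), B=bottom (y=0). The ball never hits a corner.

1. t=3/2 → R at (9,3/2); v=(-2,-1)
2. t=3/2 → B at (6,0); v=(-2,1)
3. t=3 → L at (0,3); v=(2,1)
4. t=9/2 → R at (9,15/2); v=(-2,1)
5. t=3/2 → T at (6,9); v=(-2,-1)

Final position: (6,9)
Wall sequence: RBLRT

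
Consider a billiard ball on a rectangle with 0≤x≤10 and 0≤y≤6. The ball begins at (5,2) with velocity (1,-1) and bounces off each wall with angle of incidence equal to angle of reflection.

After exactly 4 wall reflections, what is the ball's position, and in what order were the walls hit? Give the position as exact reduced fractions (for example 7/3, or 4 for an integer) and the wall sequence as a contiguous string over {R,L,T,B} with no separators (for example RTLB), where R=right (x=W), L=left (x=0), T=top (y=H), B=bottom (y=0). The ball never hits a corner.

Final position: (1,0)
Wall sequence: BRTB

1. t=2 → B at (7,0); v=(1,1)
2. t=3 → R at (10,3); v=(-1,1)
3. t=3 → T at (7,6); v=(-1,-1)
4. t=6 → B at (1,0); v=(-1,1)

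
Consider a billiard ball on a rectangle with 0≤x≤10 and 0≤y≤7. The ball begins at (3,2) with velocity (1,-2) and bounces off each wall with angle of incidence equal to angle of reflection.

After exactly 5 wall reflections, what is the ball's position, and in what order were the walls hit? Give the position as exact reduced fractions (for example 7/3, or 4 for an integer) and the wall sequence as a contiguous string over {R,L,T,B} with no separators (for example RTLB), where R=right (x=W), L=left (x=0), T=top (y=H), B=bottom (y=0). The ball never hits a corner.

Final position: (11/2,7)
Wall sequence: BTRBT

1. t=1 → B at (4,0); v=(1,2)
2. t=7/2 → T at (15/2,7); v=(1,-2)
3. t=5/2 → R at (10,2); v=(-1,-2)
4. t=1 → B at (9,0); v=(-1,2)
5. t=7/2 → T at (11/2,7); v=(-1,-2)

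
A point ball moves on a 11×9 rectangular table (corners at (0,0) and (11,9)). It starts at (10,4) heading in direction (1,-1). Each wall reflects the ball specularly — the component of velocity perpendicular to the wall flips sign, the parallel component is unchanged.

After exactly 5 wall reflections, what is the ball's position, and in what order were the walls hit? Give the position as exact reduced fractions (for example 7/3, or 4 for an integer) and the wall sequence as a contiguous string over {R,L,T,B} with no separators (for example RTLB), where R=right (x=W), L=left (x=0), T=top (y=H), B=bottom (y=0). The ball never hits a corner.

1. t=1 → R at (11,3); v=(-1,-1)
2. t=3 → B at (8,0); v=(-1,1)
3. t=8 → L at (0,8); v=(1,1)
4. t=1 → T at (1,9); v=(1,-1)
5. t=9 → B at (10,0); v=(1,1)

Final position: (10,0)
Wall sequence: RBLTB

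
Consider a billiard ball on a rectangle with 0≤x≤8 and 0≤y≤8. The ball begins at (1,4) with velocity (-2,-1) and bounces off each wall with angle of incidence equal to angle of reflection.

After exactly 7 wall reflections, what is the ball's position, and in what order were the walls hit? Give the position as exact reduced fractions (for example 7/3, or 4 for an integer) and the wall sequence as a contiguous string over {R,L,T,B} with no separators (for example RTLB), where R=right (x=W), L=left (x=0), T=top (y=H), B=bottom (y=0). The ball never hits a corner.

Final position: (0,7/2)
Wall sequence: LBRLTRL

1. t=1/2 → L at (0,7/2); v=(2,-1)
2. t=7/2 → B at (7,0); v=(2,1)
3. t=1/2 → R at (8,1/2); v=(-2,1)
4. t=4 → L at (0,9/2); v=(2,1)
5. t=7/2 → T at (7,8); v=(2,-1)
6. t=1/2 → R at (8,15/2); v=(-2,-1)
7. t=4 → L at (0,7/2); v=(2,-1)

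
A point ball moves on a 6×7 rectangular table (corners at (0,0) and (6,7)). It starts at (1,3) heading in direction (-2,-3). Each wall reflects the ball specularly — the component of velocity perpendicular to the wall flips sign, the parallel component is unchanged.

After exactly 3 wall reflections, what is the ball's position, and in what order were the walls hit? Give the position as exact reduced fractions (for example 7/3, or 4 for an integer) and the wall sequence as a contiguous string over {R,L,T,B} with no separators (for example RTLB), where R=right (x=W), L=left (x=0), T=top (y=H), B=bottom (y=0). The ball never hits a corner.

Final position: (17/3,7)
Wall sequence: LBT

1. t=1/2 → L at (0,3/2); v=(2,-3)
2. t=1/2 → B at (1,0); v=(2,3)
3. t=7/3 → T at (17/3,7); v=(2,-3)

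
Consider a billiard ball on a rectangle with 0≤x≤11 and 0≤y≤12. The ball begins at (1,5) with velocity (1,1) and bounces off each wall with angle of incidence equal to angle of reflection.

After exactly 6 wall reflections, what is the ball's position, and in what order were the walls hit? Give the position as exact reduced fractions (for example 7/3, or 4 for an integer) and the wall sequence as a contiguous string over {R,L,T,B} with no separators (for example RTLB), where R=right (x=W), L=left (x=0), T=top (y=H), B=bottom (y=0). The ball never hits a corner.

1. t=7 → T at (8,12); v=(1,-1)
2. t=3 → R at (11,9); v=(-1,-1)
3. t=9 → B at (2,0); v=(-1,1)
4. t=2 → L at (0,2); v=(1,1)
5. t=10 → T at (10,12); v=(1,-1)
6. t=1 → R at (11,11); v=(-1,-1)

Final position: (11,11)
Wall sequence: TRBLTR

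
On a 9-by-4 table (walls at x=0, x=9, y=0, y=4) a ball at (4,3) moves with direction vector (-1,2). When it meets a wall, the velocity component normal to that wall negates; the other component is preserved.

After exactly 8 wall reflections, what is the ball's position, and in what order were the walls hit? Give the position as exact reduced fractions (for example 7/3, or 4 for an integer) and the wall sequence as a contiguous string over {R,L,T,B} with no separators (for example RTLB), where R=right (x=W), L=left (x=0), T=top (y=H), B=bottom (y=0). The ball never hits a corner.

1. t=1/2 → T at (7/2,4); v=(-1,-2)
2. t=2 → B at (3/2,0); v=(-1,2)
3. t=3/2 → L at (0,3); v=(1,2)
4. t=1/2 → T at (1/2,4); v=(1,-2)
5. t=2 → B at (5/2,0); v=(1,2)
6. t=2 → T at (9/2,4); v=(1,-2)
7. t=2 → B at (13/2,0); v=(1,2)
8. t=2 → T at (17/2,4); v=(1,-2)

Final position: (17/2,4)
Wall sequence: TBLTBTBT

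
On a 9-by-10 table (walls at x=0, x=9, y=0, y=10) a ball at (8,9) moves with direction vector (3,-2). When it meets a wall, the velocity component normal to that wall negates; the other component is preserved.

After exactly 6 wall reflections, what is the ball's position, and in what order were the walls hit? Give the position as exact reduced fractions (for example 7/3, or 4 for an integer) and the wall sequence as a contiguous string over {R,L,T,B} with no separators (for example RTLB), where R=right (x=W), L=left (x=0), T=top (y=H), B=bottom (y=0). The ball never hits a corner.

Final position: (1/2,10)
Wall sequence: RLBRLT

1. t=1/3 → R at (9,25/3); v=(-3,-2)
2. t=3 → L at (0,7/3); v=(3,-2)
3. t=7/6 → B at (7/2,0); v=(3,2)
4. t=11/6 → R at (9,11/3); v=(-3,2)
5. t=3 → L at (0,29/3); v=(3,2)
6. t=1/6 → T at (1/2,10); v=(3,-2)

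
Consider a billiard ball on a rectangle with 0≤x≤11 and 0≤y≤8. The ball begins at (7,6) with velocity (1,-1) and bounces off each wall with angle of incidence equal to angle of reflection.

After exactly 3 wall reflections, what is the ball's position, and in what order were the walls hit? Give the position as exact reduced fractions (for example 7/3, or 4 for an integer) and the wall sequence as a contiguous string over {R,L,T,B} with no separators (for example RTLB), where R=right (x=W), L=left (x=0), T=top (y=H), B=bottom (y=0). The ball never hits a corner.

Final position: (1,8)
Wall sequence: RBT

1. t=4 → R at (11,2); v=(-1,-1)
2. t=2 → B at (9,0); v=(-1,1)
3. t=8 → T at (1,8); v=(-1,-1)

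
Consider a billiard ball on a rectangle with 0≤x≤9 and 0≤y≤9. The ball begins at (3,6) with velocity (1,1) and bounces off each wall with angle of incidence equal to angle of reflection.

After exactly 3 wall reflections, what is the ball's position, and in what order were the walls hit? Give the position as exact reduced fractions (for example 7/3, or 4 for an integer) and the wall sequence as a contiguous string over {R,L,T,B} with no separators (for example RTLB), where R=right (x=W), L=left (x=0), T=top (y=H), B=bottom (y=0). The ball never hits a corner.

Final position: (3,0)
Wall sequence: TRB

1. t=3 → T at (6,9); v=(1,-1)
2. t=3 → R at (9,6); v=(-1,-1)
3. t=6 → B at (3,0); v=(-1,1)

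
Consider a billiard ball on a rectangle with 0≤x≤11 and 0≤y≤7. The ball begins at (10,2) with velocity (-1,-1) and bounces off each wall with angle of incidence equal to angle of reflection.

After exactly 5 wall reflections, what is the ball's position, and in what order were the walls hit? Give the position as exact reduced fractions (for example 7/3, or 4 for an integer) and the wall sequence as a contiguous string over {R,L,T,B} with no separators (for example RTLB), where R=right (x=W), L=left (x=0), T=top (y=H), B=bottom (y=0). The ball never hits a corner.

Final position: (11,5)
Wall sequence: BTLBR

1. t=2 → B at (8,0); v=(-1,1)
2. t=7 → T at (1,7); v=(-1,-1)
3. t=1 → L at (0,6); v=(1,-1)
4. t=6 → B at (6,0); v=(1,1)
5. t=5 → R at (11,5); v=(-1,1)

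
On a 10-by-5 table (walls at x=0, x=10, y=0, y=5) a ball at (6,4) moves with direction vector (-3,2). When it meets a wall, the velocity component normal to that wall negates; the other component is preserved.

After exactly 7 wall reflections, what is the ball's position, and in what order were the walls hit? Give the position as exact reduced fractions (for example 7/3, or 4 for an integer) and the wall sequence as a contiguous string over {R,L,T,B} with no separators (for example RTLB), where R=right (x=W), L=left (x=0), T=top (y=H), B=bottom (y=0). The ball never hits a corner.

Final position: (0,4/3)
Wall sequence: TLBRTBL

1. t=1/2 → T at (9/2,5); v=(-3,-2)
2. t=3/2 → L at (0,2); v=(3,-2)
3. t=1 → B at (3,0); v=(3,2)
4. t=7/3 → R at (10,14/3); v=(-3,2)
5. t=1/6 → T at (19/2,5); v=(-3,-2)
6. t=5/2 → B at (2,0); v=(-3,2)
7. t=2/3 → L at (0,4/3); v=(3,2)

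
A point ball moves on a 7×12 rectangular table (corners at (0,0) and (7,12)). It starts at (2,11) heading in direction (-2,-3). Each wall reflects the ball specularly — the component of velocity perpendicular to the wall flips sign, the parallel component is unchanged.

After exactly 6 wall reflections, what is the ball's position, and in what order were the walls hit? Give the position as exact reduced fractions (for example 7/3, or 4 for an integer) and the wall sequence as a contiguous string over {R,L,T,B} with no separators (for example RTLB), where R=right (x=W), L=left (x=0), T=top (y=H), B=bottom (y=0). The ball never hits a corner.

1. t=1 → L at (0,8); v=(2,-3)
2. t=8/3 → B at (16/3,0); v=(2,3)
3. t=5/6 → R at (7,5/2); v=(-2,3)
4. t=19/6 → T at (2/3,12); v=(-2,-3)
5. t=1/3 → L at (0,11); v=(2,-3)
6. t=7/2 → R at (7,1/2); v=(-2,-3)

Final position: (7,1/2)
Wall sequence: LBRTLR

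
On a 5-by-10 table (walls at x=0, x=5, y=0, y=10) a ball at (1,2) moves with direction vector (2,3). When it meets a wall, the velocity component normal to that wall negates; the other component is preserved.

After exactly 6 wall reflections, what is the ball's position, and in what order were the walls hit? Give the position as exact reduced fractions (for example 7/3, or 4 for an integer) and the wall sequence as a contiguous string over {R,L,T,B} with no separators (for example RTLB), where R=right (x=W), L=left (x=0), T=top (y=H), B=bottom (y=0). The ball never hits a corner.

1. t=2 → R at (5,8); v=(-2,3)
2. t=2/3 → T at (11/3,10); v=(-2,-3)
3. t=11/6 → L at (0,9/2); v=(2,-3)
4. t=3/2 → B at (3,0); v=(2,3)
5. t=1 → R at (5,3); v=(-2,3)
6. t=7/3 → T at (1/3,10); v=(-2,-3)

Final position: (1/3,10)
Wall sequence: RTLBRT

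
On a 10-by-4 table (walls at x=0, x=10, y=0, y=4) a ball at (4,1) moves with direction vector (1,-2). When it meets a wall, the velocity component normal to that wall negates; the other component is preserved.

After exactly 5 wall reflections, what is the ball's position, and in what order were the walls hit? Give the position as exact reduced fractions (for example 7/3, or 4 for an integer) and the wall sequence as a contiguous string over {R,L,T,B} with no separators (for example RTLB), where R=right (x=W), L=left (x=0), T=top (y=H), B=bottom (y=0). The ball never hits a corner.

1. t=1/2 → B at (9/2,0); v=(1,2)
2. t=2 → T at (13/2,4); v=(1,-2)
3. t=2 → B at (17/2,0); v=(1,2)
4. t=3/2 → R at (10,3); v=(-1,2)
5. t=1/2 → T at (19/2,4); v=(-1,-2)

Final position: (19/2,4)
Wall sequence: BTBRT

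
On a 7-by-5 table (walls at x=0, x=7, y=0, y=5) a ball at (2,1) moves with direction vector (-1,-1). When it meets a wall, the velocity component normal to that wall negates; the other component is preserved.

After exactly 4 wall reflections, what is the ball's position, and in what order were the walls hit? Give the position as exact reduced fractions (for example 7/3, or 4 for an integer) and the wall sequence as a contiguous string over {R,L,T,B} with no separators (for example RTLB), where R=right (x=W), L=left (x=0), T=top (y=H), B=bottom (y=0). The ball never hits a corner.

Final position: (7,2)
Wall sequence: BLTR

1. t=1 → B at (1,0); v=(-1,1)
2. t=1 → L at (0,1); v=(1,1)
3. t=4 → T at (4,5); v=(1,-1)
4. t=3 → R at (7,2); v=(-1,-1)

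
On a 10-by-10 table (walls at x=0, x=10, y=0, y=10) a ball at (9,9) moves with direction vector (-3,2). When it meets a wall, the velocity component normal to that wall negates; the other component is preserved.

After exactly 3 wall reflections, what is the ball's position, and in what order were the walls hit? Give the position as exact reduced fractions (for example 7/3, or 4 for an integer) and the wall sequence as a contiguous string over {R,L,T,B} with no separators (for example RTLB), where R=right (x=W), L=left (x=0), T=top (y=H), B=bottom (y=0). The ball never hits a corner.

Final position: (15/2,0)
Wall sequence: TLB

1. t=1/2 → T at (15/2,10); v=(-3,-2)
2. t=5/2 → L at (0,5); v=(3,-2)
3. t=5/2 → B at (15/2,0); v=(3,2)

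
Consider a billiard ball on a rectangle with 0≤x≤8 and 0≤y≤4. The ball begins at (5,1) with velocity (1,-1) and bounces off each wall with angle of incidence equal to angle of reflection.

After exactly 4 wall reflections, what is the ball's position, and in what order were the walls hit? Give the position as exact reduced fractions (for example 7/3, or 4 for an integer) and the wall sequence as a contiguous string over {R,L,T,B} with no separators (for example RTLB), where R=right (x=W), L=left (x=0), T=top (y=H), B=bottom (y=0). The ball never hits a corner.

Final position: (2,0)
Wall sequence: BRTB

1. t=1 → B at (6,0); v=(1,1)
2. t=2 → R at (8,2); v=(-1,1)
3. t=2 → T at (6,4); v=(-1,-1)
4. t=4 → B at (2,0); v=(-1,1)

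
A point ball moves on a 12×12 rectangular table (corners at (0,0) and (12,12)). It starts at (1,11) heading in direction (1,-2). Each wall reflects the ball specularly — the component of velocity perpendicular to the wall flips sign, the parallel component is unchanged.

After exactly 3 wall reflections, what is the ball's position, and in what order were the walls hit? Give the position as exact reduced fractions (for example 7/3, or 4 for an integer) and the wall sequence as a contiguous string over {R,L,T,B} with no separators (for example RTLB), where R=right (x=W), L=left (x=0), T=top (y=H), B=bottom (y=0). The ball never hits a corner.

1. t=11/2 → B at (13/2,0); v=(1,2)
2. t=11/2 → R at (12,11); v=(-1,2)
3. t=1/2 → T at (23/2,12); v=(-1,-2)

Final position: (23/2,12)
Wall sequence: BRT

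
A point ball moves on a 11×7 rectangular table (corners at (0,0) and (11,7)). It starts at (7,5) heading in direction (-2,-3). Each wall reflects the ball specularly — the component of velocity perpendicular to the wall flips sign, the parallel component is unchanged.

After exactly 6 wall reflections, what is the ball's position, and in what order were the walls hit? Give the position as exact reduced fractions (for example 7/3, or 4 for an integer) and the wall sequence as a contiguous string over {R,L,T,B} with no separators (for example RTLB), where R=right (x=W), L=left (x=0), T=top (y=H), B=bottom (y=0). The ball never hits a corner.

Final position: (11,6)
Wall sequence: BLTBTR

1. t=5/3 → B at (11/3,0); v=(-2,3)
2. t=11/6 → L at (0,11/2); v=(2,3)
3. t=1/2 → T at (1,7); v=(2,-3)
4. t=7/3 → B at (17/3,0); v=(2,3)
5. t=7/3 → T at (31/3,7); v=(2,-3)
6. t=1/3 → R at (11,6); v=(-2,-3)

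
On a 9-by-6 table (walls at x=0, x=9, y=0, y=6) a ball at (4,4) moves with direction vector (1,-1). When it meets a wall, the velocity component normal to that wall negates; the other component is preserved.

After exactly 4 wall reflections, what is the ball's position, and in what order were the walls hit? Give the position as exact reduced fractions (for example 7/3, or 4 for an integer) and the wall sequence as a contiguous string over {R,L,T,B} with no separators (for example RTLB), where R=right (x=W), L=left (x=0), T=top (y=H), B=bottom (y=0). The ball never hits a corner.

Final position: (0,2)
Wall sequence: BRTL

1. t=4 → B at (8,0); v=(1,1)
2. t=1 → R at (9,1); v=(-1,1)
3. t=5 → T at (4,6); v=(-1,-1)
4. t=4 → L at (0,2); v=(1,-1)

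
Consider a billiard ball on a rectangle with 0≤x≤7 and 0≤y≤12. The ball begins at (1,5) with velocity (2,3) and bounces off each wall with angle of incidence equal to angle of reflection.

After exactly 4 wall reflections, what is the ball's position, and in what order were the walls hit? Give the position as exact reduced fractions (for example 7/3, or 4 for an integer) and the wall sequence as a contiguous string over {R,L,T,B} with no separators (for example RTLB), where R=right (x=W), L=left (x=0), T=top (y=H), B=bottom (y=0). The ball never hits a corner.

1. t=7/3 → T at (17/3,12); v=(2,-3)
2. t=2/3 → R at (7,10); v=(-2,-3)
3. t=10/3 → B at (1/3,0); v=(-2,3)
4. t=1/6 → L at (0,1/2); v=(2,3)

Final position: (0,1/2)
Wall sequence: TRBL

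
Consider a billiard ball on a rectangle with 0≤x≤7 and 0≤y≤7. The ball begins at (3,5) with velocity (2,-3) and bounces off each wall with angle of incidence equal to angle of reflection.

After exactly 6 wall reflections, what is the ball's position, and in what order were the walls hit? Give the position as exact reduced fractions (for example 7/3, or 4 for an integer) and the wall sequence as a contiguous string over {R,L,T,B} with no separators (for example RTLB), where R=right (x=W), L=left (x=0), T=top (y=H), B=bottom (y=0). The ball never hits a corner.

Final position: (19/3,7)
Wall sequence: BRTLBT

1. t=5/3 → B at (19/3,0); v=(2,3)
2. t=1/3 → R at (7,1); v=(-2,3)
3. t=2 → T at (3,7); v=(-2,-3)
4. t=3/2 → L at (0,5/2); v=(2,-3)
5. t=5/6 → B at (5/3,0); v=(2,3)
6. t=7/3 → T at (19/3,7); v=(2,-3)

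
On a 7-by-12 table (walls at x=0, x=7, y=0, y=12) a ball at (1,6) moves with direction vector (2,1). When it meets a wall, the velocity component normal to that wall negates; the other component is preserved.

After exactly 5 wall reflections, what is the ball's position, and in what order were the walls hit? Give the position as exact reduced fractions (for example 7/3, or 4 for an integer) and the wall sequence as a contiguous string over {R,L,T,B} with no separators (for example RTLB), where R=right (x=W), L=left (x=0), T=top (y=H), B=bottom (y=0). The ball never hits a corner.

Final position: (0,9/2)
Wall sequence: RTLRL

1. t=3 → R at (7,9); v=(-2,1)
2. t=3 → T at (1,12); v=(-2,-1)
3. t=1/2 → L at (0,23/2); v=(2,-1)
4. t=7/2 → R at (7,8); v=(-2,-1)
5. t=7/2 → L at (0,9/2); v=(2,-1)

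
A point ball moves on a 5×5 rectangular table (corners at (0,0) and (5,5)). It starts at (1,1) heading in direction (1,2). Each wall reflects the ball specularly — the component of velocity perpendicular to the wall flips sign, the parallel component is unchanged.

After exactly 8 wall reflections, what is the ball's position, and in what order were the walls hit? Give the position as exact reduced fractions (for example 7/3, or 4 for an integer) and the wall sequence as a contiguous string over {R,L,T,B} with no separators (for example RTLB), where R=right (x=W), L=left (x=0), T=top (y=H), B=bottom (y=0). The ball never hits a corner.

1. t=2 → T at (3,5); v=(1,-2)
2. t=2 → R at (5,1); v=(-1,-2)
3. t=1/2 → B at (9/2,0); v=(-1,2)
4. t=5/2 → T at (2,5); v=(-1,-2)
5. t=2 → L at (0,1); v=(1,-2)
6. t=1/2 → B at (1/2,0); v=(1,2)
7. t=5/2 → T at (3,5); v=(1,-2)
8. t=2 → R at (5,1); v=(-1,-2)

Final position: (5,1)
Wall sequence: TRBTLBTR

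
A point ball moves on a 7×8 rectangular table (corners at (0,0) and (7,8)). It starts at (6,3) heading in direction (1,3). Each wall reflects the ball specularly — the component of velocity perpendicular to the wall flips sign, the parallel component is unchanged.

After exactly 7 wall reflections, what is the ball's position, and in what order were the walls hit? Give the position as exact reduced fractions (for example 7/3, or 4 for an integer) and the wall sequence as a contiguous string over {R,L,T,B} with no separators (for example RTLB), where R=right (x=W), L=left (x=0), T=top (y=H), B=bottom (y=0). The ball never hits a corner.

Final position: (13/3,8)
Wall sequence: RTBTLBT

1. t=1 → R at (7,6); v=(-1,3)
2. t=2/3 → T at (19/3,8); v=(-1,-3)
3. t=8/3 → B at (11/3,0); v=(-1,3)
4. t=8/3 → T at (1,8); v=(-1,-3)
5. t=1 → L at (0,5); v=(1,-3)
6. t=5/3 → B at (5/3,0); v=(1,3)
7. t=8/3 → T at (13/3,8); v=(1,-3)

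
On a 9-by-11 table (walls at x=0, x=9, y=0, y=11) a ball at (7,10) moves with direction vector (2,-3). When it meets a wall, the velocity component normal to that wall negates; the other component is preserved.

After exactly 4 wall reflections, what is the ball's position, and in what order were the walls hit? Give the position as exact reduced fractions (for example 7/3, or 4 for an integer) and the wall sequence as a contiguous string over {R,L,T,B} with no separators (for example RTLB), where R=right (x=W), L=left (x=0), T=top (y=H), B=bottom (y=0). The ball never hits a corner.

1. t=1 → R at (9,7); v=(-2,-3)
2. t=7/3 → B at (13/3,0); v=(-2,3)
3. t=13/6 → L at (0,13/2); v=(2,3)
4. t=3/2 → T at (3,11); v=(2,-3)

Final position: (3,11)
Wall sequence: RBLT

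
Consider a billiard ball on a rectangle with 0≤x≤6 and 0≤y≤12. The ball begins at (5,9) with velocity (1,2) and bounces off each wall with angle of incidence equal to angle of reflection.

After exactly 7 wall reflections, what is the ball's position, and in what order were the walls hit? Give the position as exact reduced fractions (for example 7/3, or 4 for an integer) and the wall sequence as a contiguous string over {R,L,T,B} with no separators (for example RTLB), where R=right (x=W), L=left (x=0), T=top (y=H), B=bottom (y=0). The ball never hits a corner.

Final position: (0,1)
Wall sequence: RTLBRTL

1. t=1 → R at (6,11); v=(-1,2)
2. t=1/2 → T at (11/2,12); v=(-1,-2)
3. t=11/2 → L at (0,1); v=(1,-2)
4. t=1/2 → B at (1/2,0); v=(1,2)
5. t=11/2 → R at (6,11); v=(-1,2)
6. t=1/2 → T at (11/2,12); v=(-1,-2)
7. t=11/2 → L at (0,1); v=(1,-2)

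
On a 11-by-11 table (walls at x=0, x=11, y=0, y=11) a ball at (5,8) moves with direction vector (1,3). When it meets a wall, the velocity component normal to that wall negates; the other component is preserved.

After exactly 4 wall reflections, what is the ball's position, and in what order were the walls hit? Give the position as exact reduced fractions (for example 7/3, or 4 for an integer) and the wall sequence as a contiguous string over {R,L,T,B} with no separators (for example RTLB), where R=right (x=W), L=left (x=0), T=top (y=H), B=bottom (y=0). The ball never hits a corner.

1. t=1 → T at (6,11); v=(1,-3)
2. t=11/3 → B at (29/3,0); v=(1,3)
3. t=4/3 → R at (11,4); v=(-1,3)
4. t=7/3 → T at (26/3,11); v=(-1,-3)

Final position: (26/3,11)
Wall sequence: TBRT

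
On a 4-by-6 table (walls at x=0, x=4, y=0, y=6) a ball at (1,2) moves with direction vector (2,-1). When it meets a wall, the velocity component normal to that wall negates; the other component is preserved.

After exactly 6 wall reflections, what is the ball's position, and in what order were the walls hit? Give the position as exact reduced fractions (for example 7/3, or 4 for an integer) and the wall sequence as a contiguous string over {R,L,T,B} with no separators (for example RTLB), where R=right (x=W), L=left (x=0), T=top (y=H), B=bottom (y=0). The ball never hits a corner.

Final position: (1,6)
Wall sequence: RBLRLT

1. t=3/2 → R at (4,1/2); v=(-2,-1)
2. t=1/2 → B at (3,0); v=(-2,1)
3. t=3/2 → L at (0,3/2); v=(2,1)
4. t=2 → R at (4,7/2); v=(-2,1)
5. t=2 → L at (0,11/2); v=(2,1)
6. t=1/2 → T at (1,6); v=(2,-1)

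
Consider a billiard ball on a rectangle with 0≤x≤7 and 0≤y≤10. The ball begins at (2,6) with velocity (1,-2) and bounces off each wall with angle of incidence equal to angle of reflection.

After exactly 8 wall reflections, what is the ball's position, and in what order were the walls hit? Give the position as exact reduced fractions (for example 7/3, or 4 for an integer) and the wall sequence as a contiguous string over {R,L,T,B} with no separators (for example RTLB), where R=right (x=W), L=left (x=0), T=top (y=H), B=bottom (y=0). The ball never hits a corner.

Final position: (3,0)
Wall sequence: BRTLBTRB

1. t=3 → B at (5,0); v=(1,2)
2. t=2 → R at (7,4); v=(-1,2)
3. t=3 → T at (4,10); v=(-1,-2)
4. t=4 → L at (0,2); v=(1,-2)
5. t=1 → B at (1,0); v=(1,2)
6. t=5 → T at (6,10); v=(1,-2)
7. t=1 → R at (7,8); v=(-1,-2)
8. t=4 → B at (3,0); v=(-1,2)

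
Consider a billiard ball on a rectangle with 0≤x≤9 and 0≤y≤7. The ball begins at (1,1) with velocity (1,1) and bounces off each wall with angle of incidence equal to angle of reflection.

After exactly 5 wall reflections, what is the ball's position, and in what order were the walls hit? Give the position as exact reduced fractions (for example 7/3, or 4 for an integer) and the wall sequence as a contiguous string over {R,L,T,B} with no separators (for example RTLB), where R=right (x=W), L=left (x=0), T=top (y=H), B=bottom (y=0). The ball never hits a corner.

1. t=6 → T at (7,7); v=(1,-1)
2. t=2 → R at (9,5); v=(-1,-1)
3. t=5 → B at (4,0); v=(-1,1)
4. t=4 → L at (0,4); v=(1,1)
5. t=3 → T at (3,7); v=(1,-1)

Final position: (3,7)
Wall sequence: TRBLT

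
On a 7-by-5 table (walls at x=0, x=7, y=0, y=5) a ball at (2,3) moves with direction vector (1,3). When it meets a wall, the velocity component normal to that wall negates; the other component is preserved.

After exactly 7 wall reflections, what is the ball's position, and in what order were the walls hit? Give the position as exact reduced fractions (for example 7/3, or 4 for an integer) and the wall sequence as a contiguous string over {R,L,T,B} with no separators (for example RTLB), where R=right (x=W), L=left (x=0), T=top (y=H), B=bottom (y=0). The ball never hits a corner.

Final position: (3,0)
Wall sequence: TBTRBTB

1. t=2/3 → T at (8/3,5); v=(1,-3)
2. t=5/3 → B at (13/3,0); v=(1,3)
3. t=5/3 → T at (6,5); v=(1,-3)
4. t=1 → R at (7,2); v=(-1,-3)
5. t=2/3 → B at (19/3,0); v=(-1,3)
6. t=5/3 → T at (14/3,5); v=(-1,-3)
7. t=5/3 → B at (3,0); v=(-1,3)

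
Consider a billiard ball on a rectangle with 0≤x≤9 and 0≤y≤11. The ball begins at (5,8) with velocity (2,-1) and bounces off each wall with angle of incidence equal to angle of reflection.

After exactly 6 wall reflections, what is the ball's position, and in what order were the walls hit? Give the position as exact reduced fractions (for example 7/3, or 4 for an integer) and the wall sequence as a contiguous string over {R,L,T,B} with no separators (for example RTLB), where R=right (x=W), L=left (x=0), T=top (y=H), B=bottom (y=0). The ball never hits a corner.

Final position: (7,11)
Wall sequence: RLBRLT

1. t=2 → R at (9,6); v=(-2,-1)
2. t=9/2 → L at (0,3/2); v=(2,-1)
3. t=3/2 → B at (3,0); v=(2,1)
4. t=3 → R at (9,3); v=(-2,1)
5. t=9/2 → L at (0,15/2); v=(2,1)
6. t=7/2 → T at (7,11); v=(2,-1)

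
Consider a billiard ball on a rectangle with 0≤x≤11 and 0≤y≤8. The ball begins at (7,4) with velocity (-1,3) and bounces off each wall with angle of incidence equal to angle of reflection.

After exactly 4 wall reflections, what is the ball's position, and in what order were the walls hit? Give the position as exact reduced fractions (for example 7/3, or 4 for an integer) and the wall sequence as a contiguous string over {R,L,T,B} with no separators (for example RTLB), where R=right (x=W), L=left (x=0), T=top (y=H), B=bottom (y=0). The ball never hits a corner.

1. t=4/3 → T at (17/3,8); v=(-1,-3)
2. t=8/3 → B at (3,0); v=(-1,3)
3. t=8/3 → T at (1/3,8); v=(-1,-3)
4. t=1/3 → L at (0,7); v=(1,-3)

Final position: (0,7)
Wall sequence: TBTL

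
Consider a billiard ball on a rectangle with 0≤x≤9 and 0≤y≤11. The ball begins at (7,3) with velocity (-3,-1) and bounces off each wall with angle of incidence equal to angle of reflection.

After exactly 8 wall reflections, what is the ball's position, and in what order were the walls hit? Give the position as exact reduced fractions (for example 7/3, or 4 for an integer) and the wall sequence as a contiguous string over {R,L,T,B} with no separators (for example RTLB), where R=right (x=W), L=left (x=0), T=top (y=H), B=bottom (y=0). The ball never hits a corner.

Final position: (9,23/3)
Wall sequence: LBRLRTLR

1. t=7/3 → L at (0,2/3); v=(3,-1)
2. t=2/3 → B at (2,0); v=(3,1)
3. t=7/3 → R at (9,7/3); v=(-3,1)
4. t=3 → L at (0,16/3); v=(3,1)
5. t=3 → R at (9,25/3); v=(-3,1)
6. t=8/3 → T at (1,11); v=(-3,-1)
7. t=1/3 → L at (0,32/3); v=(3,-1)
8. t=3 → R at (9,23/3); v=(-3,-1)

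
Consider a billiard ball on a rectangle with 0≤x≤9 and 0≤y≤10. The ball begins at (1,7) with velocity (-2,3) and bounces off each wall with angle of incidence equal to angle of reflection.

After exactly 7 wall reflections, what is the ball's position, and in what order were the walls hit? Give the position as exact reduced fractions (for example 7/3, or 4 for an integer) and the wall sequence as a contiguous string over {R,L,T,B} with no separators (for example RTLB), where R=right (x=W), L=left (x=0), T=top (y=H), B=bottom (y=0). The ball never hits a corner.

1. t=1/2 → L at (0,17/2); v=(2,3)
2. t=1/2 → T at (1,10); v=(2,-3)
3. t=10/3 → B at (23/3,0); v=(2,3)
4. t=2/3 → R at (9,2); v=(-2,3)
5. t=8/3 → T at (11/3,10); v=(-2,-3)
6. t=11/6 → L at (0,9/2); v=(2,-3)
7. t=3/2 → B at (3,0); v=(2,3)

Final position: (3,0)
Wall sequence: LTBRTLB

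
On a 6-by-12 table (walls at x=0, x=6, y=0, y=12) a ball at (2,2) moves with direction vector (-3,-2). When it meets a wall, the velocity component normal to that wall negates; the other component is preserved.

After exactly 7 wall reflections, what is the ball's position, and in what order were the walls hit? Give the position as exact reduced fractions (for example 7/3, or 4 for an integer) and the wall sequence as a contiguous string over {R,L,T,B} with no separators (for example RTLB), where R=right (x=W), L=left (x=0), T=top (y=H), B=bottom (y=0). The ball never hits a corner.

1. t=2/3 → L at (0,2/3); v=(3,-2)
2. t=1/3 → B at (1,0); v=(3,2)
3. t=5/3 → R at (6,10/3); v=(-3,2)
4. t=2 → L at (0,22/3); v=(3,2)
5. t=2 → R at (6,34/3); v=(-3,2)
6. t=1/3 → T at (5,12); v=(-3,-2)
7. t=5/3 → L at (0,26/3); v=(3,-2)

Final position: (0,26/3)
Wall sequence: LBRLRTL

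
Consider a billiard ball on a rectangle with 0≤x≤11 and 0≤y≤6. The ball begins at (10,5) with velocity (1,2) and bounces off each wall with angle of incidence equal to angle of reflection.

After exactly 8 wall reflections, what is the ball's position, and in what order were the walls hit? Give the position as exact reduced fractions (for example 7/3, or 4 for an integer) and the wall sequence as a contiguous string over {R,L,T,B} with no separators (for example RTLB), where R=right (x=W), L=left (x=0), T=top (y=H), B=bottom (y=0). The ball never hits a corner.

1. t=1/2 → T at (21/2,6); v=(1,-2)
2. t=1/2 → R at (11,5); v=(-1,-2)
3. t=5/2 → B at (17/2,0); v=(-1,2)
4. t=3 → T at (11/2,6); v=(-1,-2)
5. t=3 → B at (5/2,0); v=(-1,2)
6. t=5/2 → L at (0,5); v=(1,2)
7. t=1/2 → T at (1/2,6); v=(1,-2)
8. t=3 → B at (7/2,0); v=(1,2)

Final position: (7/2,0)
Wall sequence: TRBTBLTB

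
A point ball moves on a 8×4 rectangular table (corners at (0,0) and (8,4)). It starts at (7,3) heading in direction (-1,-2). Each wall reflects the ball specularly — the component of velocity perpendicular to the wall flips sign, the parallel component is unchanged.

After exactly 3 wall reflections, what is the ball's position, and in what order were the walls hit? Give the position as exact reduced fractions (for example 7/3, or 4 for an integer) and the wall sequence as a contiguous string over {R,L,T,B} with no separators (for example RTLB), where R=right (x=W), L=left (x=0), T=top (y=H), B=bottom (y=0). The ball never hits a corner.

1. t=3/2 → B at (11/2,0); v=(-1,2)
2. t=2 → T at (7/2,4); v=(-1,-2)
3. t=2 → B at (3/2,0); v=(-1,2)

Final position: (3/2,0)
Wall sequence: BTB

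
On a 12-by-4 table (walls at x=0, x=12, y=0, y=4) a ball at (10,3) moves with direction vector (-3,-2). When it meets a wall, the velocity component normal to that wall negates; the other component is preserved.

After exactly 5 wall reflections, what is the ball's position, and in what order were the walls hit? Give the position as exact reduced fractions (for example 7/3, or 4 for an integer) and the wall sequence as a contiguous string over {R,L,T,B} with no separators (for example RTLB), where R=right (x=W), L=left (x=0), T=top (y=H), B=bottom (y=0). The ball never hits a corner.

1. t=3/2 → B at (11/2,0); v=(-3,2)
2. t=11/6 → L at (0,11/3); v=(3,2)
3. t=1/6 → T at (1/2,4); v=(3,-2)
4. t=2 → B at (13/2,0); v=(3,2)
5. t=11/6 → R at (12,11/3); v=(-3,2)

Final position: (12,11/3)
Wall sequence: BLTBR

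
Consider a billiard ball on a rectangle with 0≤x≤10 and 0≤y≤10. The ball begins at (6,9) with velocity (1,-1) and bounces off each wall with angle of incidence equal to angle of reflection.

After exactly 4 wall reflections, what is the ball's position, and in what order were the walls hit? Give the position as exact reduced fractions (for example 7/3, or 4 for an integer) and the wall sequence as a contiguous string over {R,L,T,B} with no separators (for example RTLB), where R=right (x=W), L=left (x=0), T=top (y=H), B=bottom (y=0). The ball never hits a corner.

Final position: (5,10)
Wall sequence: RBLT

1. t=4 → R at (10,5); v=(-1,-1)
2. t=5 → B at (5,0); v=(-1,1)
3. t=5 → L at (0,5); v=(1,1)
4. t=5 → T at (5,10); v=(1,-1)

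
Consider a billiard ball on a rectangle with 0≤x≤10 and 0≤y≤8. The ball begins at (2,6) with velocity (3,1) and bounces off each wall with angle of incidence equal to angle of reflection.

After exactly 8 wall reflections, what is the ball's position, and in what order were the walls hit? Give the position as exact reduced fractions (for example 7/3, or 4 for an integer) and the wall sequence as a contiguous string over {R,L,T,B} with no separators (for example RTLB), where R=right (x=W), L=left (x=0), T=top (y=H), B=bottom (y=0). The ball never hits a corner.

Final position: (4,8)
Wall sequence: TRLRBLRT

1. t=2 → T at (8,8); v=(3,-1)
2. t=2/3 → R at (10,22/3); v=(-3,-1)
3. t=10/3 → L at (0,4); v=(3,-1)
4. t=10/3 → R at (10,2/3); v=(-3,-1)
5. t=2/3 → B at (8,0); v=(-3,1)
6. t=8/3 → L at (0,8/3); v=(3,1)
7. t=10/3 → R at (10,6); v=(-3,1)
8. t=2 → T at (4,8); v=(-3,-1)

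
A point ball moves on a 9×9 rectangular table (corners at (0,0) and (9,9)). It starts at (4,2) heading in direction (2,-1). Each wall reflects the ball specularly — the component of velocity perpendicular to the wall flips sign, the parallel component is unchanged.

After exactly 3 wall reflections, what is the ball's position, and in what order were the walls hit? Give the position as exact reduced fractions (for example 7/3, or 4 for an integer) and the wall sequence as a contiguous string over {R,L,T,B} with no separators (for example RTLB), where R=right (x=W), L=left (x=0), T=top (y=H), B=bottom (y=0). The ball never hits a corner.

Final position: (0,5)
Wall sequence: BRL

1. t=2 → B at (8,0); v=(2,1)
2. t=1/2 → R at (9,1/2); v=(-2,1)
3. t=9/2 → L at (0,5); v=(2,1)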